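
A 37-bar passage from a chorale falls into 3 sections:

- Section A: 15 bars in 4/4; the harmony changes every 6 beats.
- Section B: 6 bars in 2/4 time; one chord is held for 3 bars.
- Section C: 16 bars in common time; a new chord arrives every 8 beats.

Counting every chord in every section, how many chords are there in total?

20 chords

A: 15·4 = 60 beats, 60/6 = 10 chords.
B: 6·2 = 12 beats, 12/6 = 2 chords.
C: 16·4 = 64 beats, 64/8 = 8 chords.
Total: 10 + 2 + 8 = 20.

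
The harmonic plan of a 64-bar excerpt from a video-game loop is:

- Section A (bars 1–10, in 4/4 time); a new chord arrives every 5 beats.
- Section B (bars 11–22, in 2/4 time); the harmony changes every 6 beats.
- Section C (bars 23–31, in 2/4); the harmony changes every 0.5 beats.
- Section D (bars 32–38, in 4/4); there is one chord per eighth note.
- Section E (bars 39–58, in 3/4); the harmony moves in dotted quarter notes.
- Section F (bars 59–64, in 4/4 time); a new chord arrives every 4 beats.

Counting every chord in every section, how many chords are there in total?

A: 10 bars × 4 beats = 40 beats; 5 beats/chord → 8 chords.
B: 12 bars × 2 beats = 24 beats; 6 beats/chord → 4 chords.
C: 9 bars × 2 beats = 18 beats; 0.5 beats/chord → 36 chords.
D: 7 bars × 4 beats = 28 beats; 0.5 beats/chord → 56 chords.
E: 20 bars × 3 beats = 60 beats; 1.5 beats/chord → 40 chords.
F: 6 bars × 4 beats = 24 beats; 4 beats/chord → 6 chords.
Total: 8 + 4 + 36 + 56 + 40 + 6 = 150.

150 chords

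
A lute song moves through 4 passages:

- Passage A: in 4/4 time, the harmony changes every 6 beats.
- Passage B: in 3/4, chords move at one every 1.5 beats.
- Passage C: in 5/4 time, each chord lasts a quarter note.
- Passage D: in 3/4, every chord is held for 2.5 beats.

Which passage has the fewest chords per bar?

A: each chord is 6 beats in 4/4, so 2/3 per bar.
B: each chord is 1.5 beats in 3/4, so 2 per bar.
C: each chord is 1 beat in 5/4, so 5 per bar.
D: each chord is 2.5 beats in 3/4, so 1.2 per bar.
Slowest is A at 2/3 chords/bar.

Passage A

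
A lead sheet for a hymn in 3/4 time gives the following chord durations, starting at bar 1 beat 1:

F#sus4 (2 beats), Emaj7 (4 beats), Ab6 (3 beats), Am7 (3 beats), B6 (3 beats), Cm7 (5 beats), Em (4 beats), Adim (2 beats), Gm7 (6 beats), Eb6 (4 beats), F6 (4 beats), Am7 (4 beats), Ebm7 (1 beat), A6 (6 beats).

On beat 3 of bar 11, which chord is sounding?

Eb6

Beat 3 of bar 11 is beat (11−1)×3 + 3 = 33 overall.
Running totals: F#sus4 ends at 2, Emaj7 ends at 6, Ab6 ends at 9, Am7 ends at 12, B6 ends at 15, Cm7 ends at 20, Em ends at 24, Adim ends at 26, Gm7 ends at 32, Eb6 ends at 36.
Beat 33 falls within Eb6.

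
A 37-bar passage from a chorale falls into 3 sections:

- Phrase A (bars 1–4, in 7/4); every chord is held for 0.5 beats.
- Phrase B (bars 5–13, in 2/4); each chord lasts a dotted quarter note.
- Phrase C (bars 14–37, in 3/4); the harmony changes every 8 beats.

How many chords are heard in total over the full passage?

A: 4·7 = 28 beats, 28/0.5 = 56 chords.
B: 9·2 = 18 beats, 18/1.5 = 12 chords.
C: 24·3 = 72 beats, 72/8 = 9 chords.
Total: 56 + 12 + 9 = 77.

77 chords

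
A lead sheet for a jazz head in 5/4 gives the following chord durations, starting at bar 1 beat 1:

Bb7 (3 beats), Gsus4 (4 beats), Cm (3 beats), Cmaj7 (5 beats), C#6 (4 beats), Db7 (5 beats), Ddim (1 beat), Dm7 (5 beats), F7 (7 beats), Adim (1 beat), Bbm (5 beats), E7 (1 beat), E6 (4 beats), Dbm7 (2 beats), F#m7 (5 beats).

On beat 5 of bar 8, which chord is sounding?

Beat 5 of bar 8 is beat (8−1)×5 + 5 = 40 overall.
Running totals: Bb7 ends at 3, Gsus4 ends at 7, Cm ends at 10, Cmaj7 ends at 15, C#6 ends at 19, Db7 ends at 24, Ddim ends at 25, Dm7 ends at 30, F7 ends at 37, Adim ends at 38, Bbm ends at 43.
Beat 40 falls within Bbm.

Bbm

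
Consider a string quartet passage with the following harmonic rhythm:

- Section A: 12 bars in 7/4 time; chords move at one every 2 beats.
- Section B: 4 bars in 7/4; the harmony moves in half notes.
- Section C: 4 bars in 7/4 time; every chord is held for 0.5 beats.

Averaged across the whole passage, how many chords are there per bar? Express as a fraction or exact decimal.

5.6 chords per bar

A: 12 bars of 7 beats is 84 beats; at 2 beats each that's 42 chords.
B: 4 bars of 7 beats is 28 beats; at 2 beats each that's 14 chords.
C: 4 bars of 7 beats is 28 beats; at 0.5 beats each that's 56 chords.
Overall: 112 chords over 20 bars → 112/20 = 5.6 chords per bar.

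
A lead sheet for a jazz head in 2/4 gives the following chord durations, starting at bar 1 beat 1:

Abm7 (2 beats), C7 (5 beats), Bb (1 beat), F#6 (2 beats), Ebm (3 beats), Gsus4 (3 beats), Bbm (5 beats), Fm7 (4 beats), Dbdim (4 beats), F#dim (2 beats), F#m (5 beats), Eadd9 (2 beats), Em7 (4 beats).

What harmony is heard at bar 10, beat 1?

Beat 1 of bar 10 is beat (10−1)×2 + 1 = 19 overall.
Running totals: Abm7 ends at 2, C7 ends at 7, Bb ends at 8, F#6 ends at 10, Ebm ends at 13, Gsus4 ends at 16, Bbm ends at 21.
Beat 19 falls within Bbm.

Bbm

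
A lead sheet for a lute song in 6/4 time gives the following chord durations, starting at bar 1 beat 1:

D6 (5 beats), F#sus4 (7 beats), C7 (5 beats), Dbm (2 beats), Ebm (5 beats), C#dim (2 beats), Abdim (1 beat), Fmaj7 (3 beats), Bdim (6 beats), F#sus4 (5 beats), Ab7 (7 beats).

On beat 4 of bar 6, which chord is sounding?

Beat 4 of bar 6 is beat (6−1)×6 + 4 = 34 overall.
Running totals: D6 ends at 5, F#sus4 ends at 12, C7 ends at 17, Dbm ends at 19, Ebm ends at 24, C#dim ends at 26, Abdim ends at 27, Fmaj7 ends at 30, Bdim ends at 36.
Beat 34 falls within Bdim.

Bdim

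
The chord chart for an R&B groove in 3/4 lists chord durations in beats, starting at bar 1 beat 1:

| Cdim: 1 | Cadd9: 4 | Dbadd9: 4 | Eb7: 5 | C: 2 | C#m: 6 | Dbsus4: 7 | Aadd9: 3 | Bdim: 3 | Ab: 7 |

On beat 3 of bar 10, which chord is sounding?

Aadd9

Beat 3 of bar 10 is beat (10−1)×3 + 3 = 30 overall.
Running totals: Cdim ends at 1, Cadd9 ends at 5, Dbadd9 ends at 9, Eb7 ends at 14, C ends at 16, C#m ends at 22, Dbsus4 ends at 29, Aadd9 ends at 32.
Beat 30 falls within Aadd9.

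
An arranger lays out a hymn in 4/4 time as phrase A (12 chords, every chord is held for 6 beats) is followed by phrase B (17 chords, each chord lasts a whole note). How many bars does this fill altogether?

35 bars

A: 12 × 6 = 72 beats = 18 bars.
B: 17 × 4 = 68 beats = 17 bars.
Total: 18 + 17 = 35 bars.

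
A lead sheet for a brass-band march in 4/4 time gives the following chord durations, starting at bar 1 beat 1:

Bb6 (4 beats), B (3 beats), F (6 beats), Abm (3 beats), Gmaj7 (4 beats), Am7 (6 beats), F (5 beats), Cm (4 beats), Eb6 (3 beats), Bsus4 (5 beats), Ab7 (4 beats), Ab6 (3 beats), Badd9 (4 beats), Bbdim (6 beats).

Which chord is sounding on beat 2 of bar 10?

Eb6

Beat 2 of bar 10 is beat (10−1)×4 + 2 = 38 overall.
Running totals: Bb6 ends at 4, B ends at 7, F ends at 13, Abm ends at 16, Gmaj7 ends at 20, Am7 ends at 26, F ends at 31, Cm ends at 35, Eb6 ends at 38.
Beat 38 falls within Eb6.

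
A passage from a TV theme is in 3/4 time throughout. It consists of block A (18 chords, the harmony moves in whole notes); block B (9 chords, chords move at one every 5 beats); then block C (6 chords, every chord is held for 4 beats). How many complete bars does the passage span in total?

47 bars

A: 18 × 4 = 72 beats = 24 bars.
B: 9 × 5 = 45 beats = 15 bars.
C: 6 × 4 = 24 beats = 8 bars.
Total: 24 + 15 + 8 = 47 bars.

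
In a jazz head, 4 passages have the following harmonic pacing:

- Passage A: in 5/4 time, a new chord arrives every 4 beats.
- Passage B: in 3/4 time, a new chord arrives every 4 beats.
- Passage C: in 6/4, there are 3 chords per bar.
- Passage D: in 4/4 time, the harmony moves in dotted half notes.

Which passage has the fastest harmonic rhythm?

Passage C

A: 5 beats/bar ÷ 4 beats/chord = 1.25 chords/bar.
B: 3 beats/bar ÷ 4 beats/chord = 0.75 chords/bar.
C: 6 beats/bar ÷ 2 beats/chord = 3 chords/bar.
D: 4 beats/bar ÷ 3 beats/chord = 4/3 chords/bar.
Fastest is C at 3 chords/bar.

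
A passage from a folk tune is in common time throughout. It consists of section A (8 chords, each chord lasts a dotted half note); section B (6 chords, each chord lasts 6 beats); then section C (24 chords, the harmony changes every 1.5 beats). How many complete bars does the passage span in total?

A: 8 × 3 = 24 beats = 6 bars.
B: 6 × 6 = 36 beats = 9 bars.
C: 24 × 1.5 = 36 beats = 9 bars.
Total: 6 + 9 + 9 = 24 bars.

24 bars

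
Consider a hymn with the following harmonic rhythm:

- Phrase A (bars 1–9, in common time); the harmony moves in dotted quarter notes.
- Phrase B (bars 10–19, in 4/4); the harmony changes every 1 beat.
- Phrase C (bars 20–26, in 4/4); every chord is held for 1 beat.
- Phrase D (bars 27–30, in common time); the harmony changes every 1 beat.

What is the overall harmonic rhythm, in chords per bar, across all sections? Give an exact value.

A: 9 × 4 = 36 beats ÷ 1.5 = 24 chords.
B: 10 × 4 = 40 beats ÷ 1 = 40 chords.
C: 7 × 4 = 28 beats ÷ 1 = 28 chords.
D: 4 × 4 = 16 beats ÷ 1 = 16 chords.
Overall: 108 chords over 30 bars → 108/30 = 3.6 chords per bar.

3.6 chords per bar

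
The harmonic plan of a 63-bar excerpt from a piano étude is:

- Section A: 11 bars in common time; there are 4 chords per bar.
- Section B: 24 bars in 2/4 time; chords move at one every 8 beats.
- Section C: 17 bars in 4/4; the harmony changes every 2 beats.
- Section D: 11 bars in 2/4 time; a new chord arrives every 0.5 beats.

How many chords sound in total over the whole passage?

A has 44 beats and chords last 1 each, so 44 chords.
B has 48 beats and chords last 8 each, so 6 chords.
C has 68 beats and chords last 2 each, so 34 chords.
D has 22 beats and chords last 0.5 each, so 44 chords.
Total: 44 + 6 + 34 + 44 = 128.

128 chords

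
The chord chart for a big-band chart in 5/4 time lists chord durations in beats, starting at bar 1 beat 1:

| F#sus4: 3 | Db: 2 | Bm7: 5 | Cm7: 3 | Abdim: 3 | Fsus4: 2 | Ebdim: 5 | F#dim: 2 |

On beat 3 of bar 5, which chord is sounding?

Beat 3 of bar 5 is beat (5−1)×5 + 3 = 23 overall.
Running totals: F#sus4 ends at 3, Db ends at 5, Bm7 ends at 10, Cm7 ends at 13, Abdim ends at 16, Fsus4 ends at 18, Ebdim ends at 23.
Beat 23 falls within Ebdim.

Ebdim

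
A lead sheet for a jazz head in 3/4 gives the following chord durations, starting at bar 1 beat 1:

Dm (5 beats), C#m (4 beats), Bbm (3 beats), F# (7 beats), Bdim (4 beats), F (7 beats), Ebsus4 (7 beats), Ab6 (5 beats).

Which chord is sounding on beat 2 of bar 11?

Beat 2 of bar 11 is beat (11−1)×3 + 2 = 32 overall.
Running totals: Dm ends at 5, C#m ends at 9, Bbm ends at 12, F# ends at 19, Bdim ends at 23, F ends at 30, Ebsus4 ends at 37.
Beat 32 falls within Ebsus4.

Ebsus4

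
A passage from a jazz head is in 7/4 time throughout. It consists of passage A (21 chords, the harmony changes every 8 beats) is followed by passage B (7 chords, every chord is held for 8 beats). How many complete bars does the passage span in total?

32 bars

A: 21 × 8 = 168 beats = 24 bars.
B: 7 × 8 = 56 beats = 8 bars.
Total: 24 + 8 = 32 bars.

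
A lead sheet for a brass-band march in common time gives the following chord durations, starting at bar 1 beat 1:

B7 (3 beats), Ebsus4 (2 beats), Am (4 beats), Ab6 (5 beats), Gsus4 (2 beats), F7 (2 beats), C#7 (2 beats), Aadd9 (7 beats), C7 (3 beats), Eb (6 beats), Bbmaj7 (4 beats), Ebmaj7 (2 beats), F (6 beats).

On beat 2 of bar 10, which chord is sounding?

Bbmaj7

Beat 2 of bar 10 is beat (10−1)×4 + 2 = 38 overall.
Running totals: B7 ends at 3, Ebsus4 ends at 5, Am ends at 9, Ab6 ends at 14, Gsus4 ends at 16, F7 ends at 18, C#7 ends at 20, Aadd9 ends at 27, C7 ends at 30, Eb ends at 36, Bbmaj7 ends at 40.
Beat 38 falls within Bbmaj7.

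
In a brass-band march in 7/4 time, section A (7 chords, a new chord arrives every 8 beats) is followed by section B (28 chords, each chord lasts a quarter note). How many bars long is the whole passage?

A: 7 × 8 = 56 beats = 8 bars.
B: 28 × 1 = 28 beats = 4 bars.
Total: 8 + 4 = 12 bars.

12 bars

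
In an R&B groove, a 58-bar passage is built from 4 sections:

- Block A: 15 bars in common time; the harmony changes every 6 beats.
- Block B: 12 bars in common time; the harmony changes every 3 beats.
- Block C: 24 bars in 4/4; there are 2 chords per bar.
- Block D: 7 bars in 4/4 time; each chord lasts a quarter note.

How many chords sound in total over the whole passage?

102 chords

A: 15 bars × 4 beats = 60 beats; 6 beats/chord → 10 chords.
B: 12 bars × 4 beats = 48 beats; 3 beats/chord → 16 chords.
C: 24 bars × 4 beats = 96 beats; 2 beats/chord → 48 chords.
D: 7 bars × 4 beats = 28 beats; 1 beat/chord → 28 chords.
Total: 10 + 16 + 48 + 28 = 102.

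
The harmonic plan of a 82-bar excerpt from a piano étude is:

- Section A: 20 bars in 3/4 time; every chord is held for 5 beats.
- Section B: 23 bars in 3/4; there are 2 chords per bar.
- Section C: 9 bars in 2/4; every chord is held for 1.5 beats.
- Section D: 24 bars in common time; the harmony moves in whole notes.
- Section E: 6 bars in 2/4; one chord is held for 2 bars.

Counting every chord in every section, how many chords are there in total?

97 chords

A: 20 bars × 3 beats = 60 beats; 5 beats/chord → 12 chords.
B: 23 bars × 3 beats = 69 beats; 1.5 beats/chord → 46 chords.
C: 9 bars × 2 beats = 18 beats; 1.5 beats/chord → 12 chords.
D: 24 bars × 4 beats = 96 beats; 4 beats/chord → 24 chords.
E: 6 bars × 2 beats = 12 beats; 4 beats/chord → 3 chords.
Total: 12 + 46 + 12 + 24 + 3 = 97.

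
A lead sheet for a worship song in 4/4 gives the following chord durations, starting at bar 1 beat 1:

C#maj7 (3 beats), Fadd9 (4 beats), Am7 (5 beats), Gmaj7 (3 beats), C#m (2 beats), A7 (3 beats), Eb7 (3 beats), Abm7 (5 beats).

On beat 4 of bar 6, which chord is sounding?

Beat 4 of bar 6 is beat (6−1)×4 + 4 = 24 overall.
Running totals: C#maj7 ends at 3, Fadd9 ends at 7, Am7 ends at 12, Gmaj7 ends at 15, C#m ends at 17, A7 ends at 20, Eb7 ends at 23, Abm7 ends at 28.
Beat 24 falls within Abm7.

Abm7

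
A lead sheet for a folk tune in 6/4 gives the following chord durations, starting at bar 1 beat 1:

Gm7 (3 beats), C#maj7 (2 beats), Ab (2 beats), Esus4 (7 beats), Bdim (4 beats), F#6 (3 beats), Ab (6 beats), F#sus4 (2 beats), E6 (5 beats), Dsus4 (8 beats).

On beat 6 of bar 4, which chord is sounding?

Ab

Beat 6 of bar 4 is beat (4−1)×6 + 6 = 24 overall.
Running totals: Gm7 ends at 3, C#maj7 ends at 5, Ab ends at 7, Esus4 ends at 14, Bdim ends at 18, F#6 ends at 21, Ab ends at 27.
Beat 24 falls within Ab.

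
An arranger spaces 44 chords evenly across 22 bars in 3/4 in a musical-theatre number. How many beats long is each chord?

1.5 beats

22 bars × 3 beats/bar = 66 beats total.
66 beats ÷ 44 chords = 1.5 beats per chord.
(That is a dotted quarter note.)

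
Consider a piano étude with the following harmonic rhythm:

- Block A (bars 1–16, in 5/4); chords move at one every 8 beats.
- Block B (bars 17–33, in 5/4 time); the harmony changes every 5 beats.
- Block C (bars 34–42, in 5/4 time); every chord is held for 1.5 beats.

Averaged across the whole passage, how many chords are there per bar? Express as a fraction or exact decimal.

19/14 chords per bar

A: 16 bars of 5 beats is 80 beats; at 8 beats each that's 10 chords.
B: 17 bars of 5 beats is 85 beats; at 5 beats each that's 17 chords.
C: 9 bars of 5 beats is 45 beats; at 1.5 beats each that's 30 chords.
Overall: 57 chords over 42 bars → 57/42 = 19/14 chords per bar.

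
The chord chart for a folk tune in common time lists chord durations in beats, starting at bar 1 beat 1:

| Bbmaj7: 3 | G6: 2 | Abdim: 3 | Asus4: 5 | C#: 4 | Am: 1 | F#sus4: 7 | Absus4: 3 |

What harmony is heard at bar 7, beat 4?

Beat 4 of bar 7 is beat (7−1)×4 + 4 = 28 overall.
Running totals: Bbmaj7 ends at 3, G6 ends at 5, Abdim ends at 8, Asus4 ends at 13, C# ends at 17, Am ends at 18, F#sus4 ends at 25, Absus4 ends at 28.
Beat 28 falls within Absus4.

Absus4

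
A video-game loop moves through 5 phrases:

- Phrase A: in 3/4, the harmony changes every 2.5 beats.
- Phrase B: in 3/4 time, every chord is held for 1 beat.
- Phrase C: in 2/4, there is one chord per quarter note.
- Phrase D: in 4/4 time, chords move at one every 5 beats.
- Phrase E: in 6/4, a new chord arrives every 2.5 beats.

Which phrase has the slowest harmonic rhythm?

A: 3/2.5 = 1.2 chords/bar.
B: 3/1 = 3 chords/bar.
C: 2/1 = 2 chords/bar.
D: 4/5 = 0.8 chords/bar.
E: 6/2.5 = 2.4 chords/bar.
Slowest is D at 0.8 chords/bar.

Phrase D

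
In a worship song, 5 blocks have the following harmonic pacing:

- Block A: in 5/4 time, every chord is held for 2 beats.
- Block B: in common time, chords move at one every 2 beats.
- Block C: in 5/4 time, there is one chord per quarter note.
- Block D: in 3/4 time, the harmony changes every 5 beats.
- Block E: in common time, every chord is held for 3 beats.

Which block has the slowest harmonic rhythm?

A: each chord is 2 beats in 5/4, so 2.5 per bar.
B: each chord is 2 beats in 4/4, so 2 per bar.
C: each chord is 1 beat in 5/4, so 5 per bar.
D: each chord is 5 beats in 3/4, so 0.6 per bar.
E: each chord is 3 beats in 4/4, so 4/3 per bar.
Slowest is D at 0.6 chords/bar.

Block D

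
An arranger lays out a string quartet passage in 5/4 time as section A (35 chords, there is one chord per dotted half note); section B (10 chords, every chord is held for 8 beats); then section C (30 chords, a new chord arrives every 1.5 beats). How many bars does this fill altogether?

A: 35 × 3 = 105 beats = 21 bars.
B: 10 × 8 = 80 beats = 16 bars.
C: 30 × 1.5 = 45 beats = 9 bars.
Total: 21 + 16 + 9 = 46 bars.

46 bars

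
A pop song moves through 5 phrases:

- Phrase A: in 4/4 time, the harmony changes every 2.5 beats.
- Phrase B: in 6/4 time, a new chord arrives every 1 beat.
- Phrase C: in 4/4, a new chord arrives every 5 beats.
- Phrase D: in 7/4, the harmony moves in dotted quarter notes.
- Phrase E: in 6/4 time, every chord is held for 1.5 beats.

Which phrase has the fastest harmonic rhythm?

Phrase B

A: each chord is 2.5 beats in 4/4, so 1.6 per bar.
B: each chord is 1 beat in 6/4, so 6 per bar.
C: each chord is 5 beats in 4/4, so 0.8 per bar.
D: each chord is 1.5 beats in 7/4, so 14/3 per bar.
E: each chord is 1.5 beats in 6/4, so 4 per bar.
Fastest is B at 6 chords/bar.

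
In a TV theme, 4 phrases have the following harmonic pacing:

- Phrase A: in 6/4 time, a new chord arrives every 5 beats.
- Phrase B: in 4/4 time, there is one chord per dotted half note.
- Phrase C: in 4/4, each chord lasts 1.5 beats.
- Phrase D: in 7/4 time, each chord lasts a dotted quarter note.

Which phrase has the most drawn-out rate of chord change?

Phrase A

A: 6/5 = 1.2 chords/bar.
B: 4/3 = 4/3 chords/bar.
C: 4/1.5 = 8/3 chords/bar.
D: 7/1.5 = 14/3 chords/bar.
Slowest is A at 1.2 chords/bar.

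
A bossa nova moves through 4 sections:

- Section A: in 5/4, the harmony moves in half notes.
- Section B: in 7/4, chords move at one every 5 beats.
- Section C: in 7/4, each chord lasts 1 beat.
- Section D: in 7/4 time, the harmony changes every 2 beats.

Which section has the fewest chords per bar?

A: each chord is 2 beats in 5/4, so 2.5 per bar.
B: each chord is 5 beats in 7/4, so 1.4 per bar.
C: each chord is 1 beat in 7/4, so 7 per bar.
D: each chord is 2 beats in 7/4, so 3.5 per bar.
Slowest is B at 1.4 chords/bar.

Section B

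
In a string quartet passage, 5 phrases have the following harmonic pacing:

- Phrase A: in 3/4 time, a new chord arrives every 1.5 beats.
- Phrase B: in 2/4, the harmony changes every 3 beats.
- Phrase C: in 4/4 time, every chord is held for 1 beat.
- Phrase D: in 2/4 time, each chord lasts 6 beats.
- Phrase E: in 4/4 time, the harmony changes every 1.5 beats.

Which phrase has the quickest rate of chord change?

A: 3 beats/bar ÷ 1.5 beats/chord = 2 chords/bar.
B: 2 beats/bar ÷ 3 beats/chord = 2/3 chords/bar.
C: 4 beats/bar ÷ 1 beat/chord = 4 chords/bar.
D: 2 beats/bar ÷ 6 beats/chord = 1/3 chords/bar.
E: 4 beats/bar ÷ 1.5 beats/chord = 8/3 chords/bar.
Fastest is C at 4 chords/bar.

Phrase C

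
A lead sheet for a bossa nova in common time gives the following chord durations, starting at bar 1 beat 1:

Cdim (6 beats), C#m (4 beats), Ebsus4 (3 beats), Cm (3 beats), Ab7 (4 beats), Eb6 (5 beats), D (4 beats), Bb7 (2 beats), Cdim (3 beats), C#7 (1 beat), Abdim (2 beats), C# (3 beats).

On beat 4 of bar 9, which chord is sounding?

Abdim

Beat 4 of bar 9 is beat (9−1)×4 + 4 = 36 overall.
Running totals: Cdim ends at 6, C#m ends at 10, Ebsus4 ends at 13, Cm ends at 16, Ab7 ends at 20, Eb6 ends at 25, D ends at 29, Bb7 ends at 31, Cdim ends at 34, C#7 ends at 35, Abdim ends at 37.
Beat 36 falls within Abdim.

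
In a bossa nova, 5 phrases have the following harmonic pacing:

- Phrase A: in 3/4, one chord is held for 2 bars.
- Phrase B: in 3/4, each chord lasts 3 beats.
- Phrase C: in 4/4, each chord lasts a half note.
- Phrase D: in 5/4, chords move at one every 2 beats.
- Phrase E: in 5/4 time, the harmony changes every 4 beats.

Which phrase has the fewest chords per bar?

A: 3 beats/bar ÷ 6 beats/chord = 0.5 chords/bar.
B: 3 beats/bar ÷ 3 beats/chord = 1 chord/bar.
C: 4 beats/bar ÷ 2 beats/chord = 2 chords/bar.
D: 5 beats/bar ÷ 2 beats/chord = 2.5 chords/bar.
E: 5 beats/bar ÷ 4 beats/chord = 1.25 chords/bar.
Slowest is A at 0.5 chords/bar.

Phrase A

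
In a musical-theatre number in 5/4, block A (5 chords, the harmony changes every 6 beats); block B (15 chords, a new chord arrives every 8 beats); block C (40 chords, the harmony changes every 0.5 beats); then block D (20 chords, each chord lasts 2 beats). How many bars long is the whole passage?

42 bars

A: 5 × 6 = 30 beats = 6 bars.
B: 15 × 8 = 120 beats = 24 bars.
C: 40 × 0.5 = 20 beats = 4 bars.
D: 20 × 2 = 40 beats = 8 bars.
Total: 6 + 24 + 4 + 8 = 42 bars.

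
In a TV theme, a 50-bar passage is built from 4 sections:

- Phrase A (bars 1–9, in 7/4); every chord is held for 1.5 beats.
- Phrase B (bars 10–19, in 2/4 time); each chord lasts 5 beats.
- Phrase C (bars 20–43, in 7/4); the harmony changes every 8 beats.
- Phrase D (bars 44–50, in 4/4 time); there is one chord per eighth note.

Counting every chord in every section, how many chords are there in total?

A: 9 bars × 7 beats = 63 beats; 1.5 beats/chord → 42 chords.
B: 10 bars × 2 beats = 20 beats; 5 beats/chord → 4 chords.
C: 24 bars × 7 beats = 168 beats; 8 beats/chord → 21 chords.
D: 7 bars × 4 beats = 28 beats; 0.5 beats/chord → 56 chords.
Total: 42 + 4 + 21 + 56 = 123.

123 chords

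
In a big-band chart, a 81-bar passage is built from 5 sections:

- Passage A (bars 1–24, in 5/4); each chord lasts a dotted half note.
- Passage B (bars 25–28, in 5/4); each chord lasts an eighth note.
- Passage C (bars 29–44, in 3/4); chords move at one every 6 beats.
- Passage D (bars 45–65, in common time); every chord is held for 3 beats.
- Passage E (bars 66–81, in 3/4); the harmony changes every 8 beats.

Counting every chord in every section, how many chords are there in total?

A has 120 beats and chords last 3 each, so 40 chords.
B has 20 beats and chords last 0.5 each, so 40 chords.
C has 48 beats and chords last 6 each, so 8 chords.
D has 84 beats and chords last 3 each, so 28 chords.
E has 48 beats and chords last 8 each, so 6 chords.
Total: 40 + 40 + 8 + 28 + 6 = 122.

122 chords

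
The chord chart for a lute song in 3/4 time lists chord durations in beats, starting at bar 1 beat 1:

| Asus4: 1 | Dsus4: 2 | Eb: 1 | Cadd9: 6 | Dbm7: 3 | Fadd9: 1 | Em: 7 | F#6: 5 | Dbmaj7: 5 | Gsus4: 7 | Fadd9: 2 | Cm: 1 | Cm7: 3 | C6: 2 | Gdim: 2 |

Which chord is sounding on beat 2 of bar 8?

F#6

Beat 2 of bar 8 is beat (8−1)×3 + 2 = 23 overall.
Running totals: Asus4 ends at 1, Dsus4 ends at 3, Eb ends at 4, Cadd9 ends at 10, Dbm7 ends at 13, Fadd9 ends at 14, Em ends at 21, F#6 ends at 26.
Beat 23 falls within F#6.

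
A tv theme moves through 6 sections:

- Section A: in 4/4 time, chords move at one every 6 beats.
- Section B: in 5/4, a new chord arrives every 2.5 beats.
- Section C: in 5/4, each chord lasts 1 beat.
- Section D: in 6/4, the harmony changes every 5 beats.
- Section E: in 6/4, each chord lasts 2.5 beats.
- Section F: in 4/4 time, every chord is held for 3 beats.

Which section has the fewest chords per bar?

A: 4 beats/bar ÷ 6 beats/chord = 2/3 chords/bar.
B: 5 beats/bar ÷ 2.5 beats/chord = 2 chords/bar.
C: 5 beats/bar ÷ 1 beat/chord = 5 chords/bar.
D: 6 beats/bar ÷ 5 beats/chord = 1.2 chords/bar.
E: 6 beats/bar ÷ 2.5 beats/chord = 2.4 chords/bar.
F: 4 beats/bar ÷ 3 beats/chord = 4/3 chords/bar.
Slowest is A at 2/3 chords/bar.

Section A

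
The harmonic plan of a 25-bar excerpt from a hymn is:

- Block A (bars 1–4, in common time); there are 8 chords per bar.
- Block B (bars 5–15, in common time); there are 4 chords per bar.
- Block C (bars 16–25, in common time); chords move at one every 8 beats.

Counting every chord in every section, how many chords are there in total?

81 chords

A has 16 beats and chords last 0.5 each, so 32 chords.
B has 44 beats and chords last 1 each, so 44 chords.
C has 40 beats and chords last 8 each, so 5 chords.
Total: 32 + 44 + 5 = 81.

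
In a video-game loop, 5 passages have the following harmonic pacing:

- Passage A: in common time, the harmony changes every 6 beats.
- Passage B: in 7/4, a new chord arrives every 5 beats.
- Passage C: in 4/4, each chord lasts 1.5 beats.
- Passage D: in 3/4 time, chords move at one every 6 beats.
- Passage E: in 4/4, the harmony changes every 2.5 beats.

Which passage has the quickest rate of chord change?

Passage C

A: each chord is 6 beats in 4/4, so 2/3 per bar.
B: each chord is 5 beats in 7/4, so 1.4 per bar.
C: each chord is 1.5 beats in 4/4, so 8/3 per bar.
D: each chord is 6 beats in 3/4, so 0.5 per bar.
E: each chord is 2.5 beats in 4/4, so 1.6 per bar.
Fastest is C at 8/3 chords/bar.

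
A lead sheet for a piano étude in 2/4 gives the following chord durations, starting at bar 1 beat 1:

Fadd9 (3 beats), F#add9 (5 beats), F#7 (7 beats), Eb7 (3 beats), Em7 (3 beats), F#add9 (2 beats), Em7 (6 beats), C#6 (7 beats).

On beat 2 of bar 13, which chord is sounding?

Beat 2 of bar 13 is beat (13−1)×2 + 2 = 26 overall.
Running totals: Fadd9 ends at 3, F#add9 ends at 8, F#7 ends at 15, Eb7 ends at 18, Em7 ends at 21, F#add9 ends at 23, Em7 ends at 29.
Beat 26 falls within Em7.

Em7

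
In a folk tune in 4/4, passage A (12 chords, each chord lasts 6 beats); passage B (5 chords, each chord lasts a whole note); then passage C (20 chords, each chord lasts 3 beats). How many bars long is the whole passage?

A: 12 × 6 = 72 beats = 18 bars.
B: 5 × 4 = 20 beats = 5 bars.
C: 20 × 3 = 60 beats = 15 bars.
Total: 18 + 5 + 15 = 38 bars.

38 bars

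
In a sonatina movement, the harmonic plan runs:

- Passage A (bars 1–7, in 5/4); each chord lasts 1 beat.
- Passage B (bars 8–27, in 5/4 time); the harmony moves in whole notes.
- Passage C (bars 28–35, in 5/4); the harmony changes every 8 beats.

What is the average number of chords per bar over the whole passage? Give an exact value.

13/7 chords per bar

A: 7 bars of 5 beats is 35 beats; at 1 beat each that's 35 chords.
B: 20 bars of 5 beats is 100 beats; at 4 beats each that's 25 chords.
C: 8 bars of 5 beats is 40 beats; at 8 beats each that's 5 chords.
Overall: 65 chords over 35 bars → 65/35 = 13/7 chords per bar.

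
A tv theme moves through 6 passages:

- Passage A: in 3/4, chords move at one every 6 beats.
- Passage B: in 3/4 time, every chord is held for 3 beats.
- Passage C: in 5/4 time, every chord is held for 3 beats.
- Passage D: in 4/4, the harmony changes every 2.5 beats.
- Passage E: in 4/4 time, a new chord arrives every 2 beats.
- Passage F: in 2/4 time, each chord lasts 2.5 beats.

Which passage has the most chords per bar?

Passage E

A: each chord is 6 beats in 3/4, so 0.5 per bar.
B: each chord is 3 beats in 3/4, so 1 per bar.
C: each chord is 3 beats in 5/4, so 5/3 per bar.
D: each chord is 2.5 beats in 4/4, so 1.6 per bar.
E: each chord is 2 beats in 4/4, so 2 per bar.
F: each chord is 2.5 beats in 2/4, so 0.8 per bar.
Fastest is E at 2 chords/bar.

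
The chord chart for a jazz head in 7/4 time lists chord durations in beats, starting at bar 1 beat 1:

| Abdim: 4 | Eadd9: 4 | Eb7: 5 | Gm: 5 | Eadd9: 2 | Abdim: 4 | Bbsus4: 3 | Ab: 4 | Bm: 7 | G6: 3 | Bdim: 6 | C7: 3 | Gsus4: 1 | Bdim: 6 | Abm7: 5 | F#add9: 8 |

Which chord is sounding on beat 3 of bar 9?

Beat 3 of bar 9 is beat (9−1)×7 + 3 = 59 overall.
Running totals: Abdim ends at 4, Eadd9 ends at 8, Eb7 ends at 13, Gm ends at 18, Eadd9 ends at 20, Abdim ends at 24, Bbsus4 ends at 27, Ab ends at 31, Bm ends at 38, G6 ends at 41, Bdim ends at 47, C7 ends at 50, Gsus4 ends at 51, Bdim ends at 57, Abm7 ends at 62.
Beat 59 falls within Abm7.

Abm7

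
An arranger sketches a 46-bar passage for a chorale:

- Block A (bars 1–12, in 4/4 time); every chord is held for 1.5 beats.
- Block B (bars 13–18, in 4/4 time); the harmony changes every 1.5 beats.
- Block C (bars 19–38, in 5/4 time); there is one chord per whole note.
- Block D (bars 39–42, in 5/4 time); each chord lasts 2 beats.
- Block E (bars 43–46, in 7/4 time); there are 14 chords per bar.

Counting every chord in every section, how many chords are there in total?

A: 12·4 = 48 beats, 48/1.5 = 32 chords.
B: 6·4 = 24 beats, 24/1.5 = 16 chords.
C: 20·5 = 100 beats, 100/4 = 25 chords.
D: 4·5 = 20 beats, 20/2 = 10 chords.
E: 4·7 = 28 beats, 28/0.5 = 56 chords.
Total: 32 + 16 + 25 + 10 + 56 = 139.

139 chords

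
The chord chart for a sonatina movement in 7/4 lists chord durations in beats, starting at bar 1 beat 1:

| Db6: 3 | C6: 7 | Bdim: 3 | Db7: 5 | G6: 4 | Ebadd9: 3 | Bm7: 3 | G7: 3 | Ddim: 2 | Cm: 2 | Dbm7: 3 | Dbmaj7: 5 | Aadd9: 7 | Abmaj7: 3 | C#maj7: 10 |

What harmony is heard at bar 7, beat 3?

Aadd9

Beat 3 of bar 7 is beat (7−1)×7 + 3 = 45 overall.
Running totals: Db6 ends at 3, C6 ends at 10, Bdim ends at 13, Db7 ends at 18, G6 ends at 22, Ebadd9 ends at 25, Bm7 ends at 28, G7 ends at 31, Ddim ends at 33, Cm ends at 35, Dbm7 ends at 38, Dbmaj7 ends at 43, Aadd9 ends at 50.
Beat 45 falls within Aadd9.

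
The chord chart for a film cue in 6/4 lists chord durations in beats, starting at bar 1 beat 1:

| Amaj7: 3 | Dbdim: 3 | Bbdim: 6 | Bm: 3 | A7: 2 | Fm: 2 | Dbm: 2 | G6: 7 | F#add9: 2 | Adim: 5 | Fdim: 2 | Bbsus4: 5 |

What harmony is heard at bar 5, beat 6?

Beat 6 of bar 5 is beat (5−1)×6 + 6 = 30 overall.
Running totals: Amaj7 ends at 3, Dbdim ends at 6, Bbdim ends at 12, Bm ends at 15, A7 ends at 17, Fm ends at 19, Dbm ends at 21, G6 ends at 28, F#add9 ends at 30.
Beat 30 falls within F#add9.

F#add9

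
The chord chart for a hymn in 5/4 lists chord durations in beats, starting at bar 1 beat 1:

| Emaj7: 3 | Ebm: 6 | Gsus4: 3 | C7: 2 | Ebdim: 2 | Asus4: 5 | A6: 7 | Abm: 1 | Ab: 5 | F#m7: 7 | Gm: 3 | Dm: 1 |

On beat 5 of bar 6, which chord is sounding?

Ab

Beat 5 of bar 6 is beat (6−1)×5 + 5 = 30 overall.
Running totals: Emaj7 ends at 3, Ebm ends at 9, Gsus4 ends at 12, C7 ends at 14, Ebdim ends at 16, Asus4 ends at 21, A6 ends at 28, Abm ends at 29, Ab ends at 34.
Beat 30 falls within Ab.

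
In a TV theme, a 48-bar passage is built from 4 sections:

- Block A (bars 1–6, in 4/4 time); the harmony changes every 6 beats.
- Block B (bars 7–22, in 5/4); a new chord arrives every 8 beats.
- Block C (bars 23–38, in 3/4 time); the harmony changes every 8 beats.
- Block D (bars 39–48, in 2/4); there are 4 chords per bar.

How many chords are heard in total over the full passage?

60 chords

A: 6 bars × 4 beats = 24 beats; 6 beats/chord → 4 chords.
B: 16 bars × 5 beats = 80 beats; 8 beats/chord → 10 chords.
C: 16 bars × 3 beats = 48 beats; 8 beats/chord → 6 chords.
D: 10 bars × 2 beats = 20 beats; 0.5 beats/chord → 40 chords.
Total: 4 + 10 + 6 + 40 = 60.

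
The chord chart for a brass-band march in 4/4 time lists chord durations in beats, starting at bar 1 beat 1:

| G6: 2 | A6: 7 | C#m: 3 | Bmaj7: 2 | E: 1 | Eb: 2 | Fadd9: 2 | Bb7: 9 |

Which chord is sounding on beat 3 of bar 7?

Beat 3 of bar 7 is beat (7−1)×4 + 3 = 27 overall.
Running totals: G6 ends at 2, A6 ends at 9, C#m ends at 12, Bmaj7 ends at 14, E ends at 15, Eb ends at 17, Fadd9 ends at 19, Bb7 ends at 28.
Beat 27 falls within Bb7.

Bb7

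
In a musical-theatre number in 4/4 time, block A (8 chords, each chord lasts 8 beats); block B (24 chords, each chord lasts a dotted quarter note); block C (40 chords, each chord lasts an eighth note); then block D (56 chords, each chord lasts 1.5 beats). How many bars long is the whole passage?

51 bars

A: 8 × 8 = 64 beats = 16 bars.
B: 24 × 1.5 = 36 beats = 9 bars.
C: 40 × 0.5 = 20 beats = 5 bars.
D: 56 × 1.5 = 84 beats = 21 bars.
Total: 16 + 9 + 5 + 21 = 51 bars.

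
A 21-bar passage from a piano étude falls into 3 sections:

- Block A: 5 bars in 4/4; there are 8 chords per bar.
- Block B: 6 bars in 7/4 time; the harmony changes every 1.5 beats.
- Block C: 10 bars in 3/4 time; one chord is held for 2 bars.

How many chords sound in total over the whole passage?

A has 20 beats and chords last 0.5 each, so 40 chords.
B has 42 beats and chords last 1.5 each, so 28 chords.
C has 30 beats and chords last 6 each, so 5 chords.
Total: 40 + 28 + 5 = 73.

73 chords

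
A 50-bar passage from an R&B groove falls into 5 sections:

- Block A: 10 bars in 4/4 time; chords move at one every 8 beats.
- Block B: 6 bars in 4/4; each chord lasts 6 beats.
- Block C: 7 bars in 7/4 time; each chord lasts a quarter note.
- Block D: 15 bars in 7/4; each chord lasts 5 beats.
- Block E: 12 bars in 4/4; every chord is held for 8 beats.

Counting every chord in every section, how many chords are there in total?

A has 40 beats and chords last 8 each, so 5 chords.
B has 24 beats and chords last 6 each, so 4 chords.
C has 49 beats and chords last 1 each, so 49 chords.
D has 105 beats and chords last 5 each, so 21 chords.
E has 48 beats and chords last 8 each, so 6 chords.
Total: 5 + 4 + 49 + 21 + 6 = 85.

85 chords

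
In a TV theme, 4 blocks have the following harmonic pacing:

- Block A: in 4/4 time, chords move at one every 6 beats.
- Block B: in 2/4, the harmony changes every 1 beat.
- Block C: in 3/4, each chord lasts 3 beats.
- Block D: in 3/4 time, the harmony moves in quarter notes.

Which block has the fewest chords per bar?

Block A

A: 4 beats/bar ÷ 6 beats/chord = 2/3 chords/bar.
B: 2 beats/bar ÷ 1 beat/chord = 2 chords/bar.
C: 3 beats/bar ÷ 3 beats/chord = 1 chord/bar.
D: 3 beats/bar ÷ 1 beat/chord = 3 chords/bar.
Slowest is A at 2/3 chords/bar.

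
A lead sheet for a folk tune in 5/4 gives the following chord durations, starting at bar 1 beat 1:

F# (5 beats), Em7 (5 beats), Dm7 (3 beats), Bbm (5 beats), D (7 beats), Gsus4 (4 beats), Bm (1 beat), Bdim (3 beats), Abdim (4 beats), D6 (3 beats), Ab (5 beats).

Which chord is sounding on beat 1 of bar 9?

Ab

Beat 1 of bar 9 is beat (9−1)×5 + 1 = 41 overall.
Running totals: F# ends at 5, Em7 ends at 10, Dm7 ends at 13, Bbm ends at 18, D ends at 25, Gsus4 ends at 29, Bm ends at 30, Bdim ends at 33, Abdim ends at 37, D6 ends at 40, Ab ends at 45.
Beat 41 falls within Ab.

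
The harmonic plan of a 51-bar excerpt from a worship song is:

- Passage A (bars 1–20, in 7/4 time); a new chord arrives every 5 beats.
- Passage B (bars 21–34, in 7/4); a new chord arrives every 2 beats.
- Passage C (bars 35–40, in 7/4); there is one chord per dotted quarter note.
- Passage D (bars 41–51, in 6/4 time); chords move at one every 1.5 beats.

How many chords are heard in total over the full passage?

A has 140 beats and chords last 5 each, so 28 chords.
B has 98 beats and chords last 2 each, so 49 chords.
C has 42 beats and chords last 1.5 each, so 28 chords.
D has 66 beats and chords last 1.5 each, so 44 chords.
Total: 28 + 49 + 28 + 44 = 149.

149 chords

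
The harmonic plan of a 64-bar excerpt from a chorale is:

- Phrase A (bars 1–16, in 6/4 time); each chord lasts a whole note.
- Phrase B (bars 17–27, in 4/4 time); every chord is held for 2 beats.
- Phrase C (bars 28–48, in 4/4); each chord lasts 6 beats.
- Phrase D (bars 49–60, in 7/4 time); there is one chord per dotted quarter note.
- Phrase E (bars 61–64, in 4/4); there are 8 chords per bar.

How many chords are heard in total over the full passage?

A: 16·6 = 96 beats, 96/4 = 24 chords.
B: 11·4 = 44 beats, 44/2 = 22 chords.
C: 21·4 = 84 beats, 84/6 = 14 chords.
D: 12·7 = 84 beats, 84/1.5 = 56 chords.
E: 4·4 = 16 beats, 16/0.5 = 32 chords.
Total: 24 + 22 + 14 + 56 + 32 = 148.

148 chords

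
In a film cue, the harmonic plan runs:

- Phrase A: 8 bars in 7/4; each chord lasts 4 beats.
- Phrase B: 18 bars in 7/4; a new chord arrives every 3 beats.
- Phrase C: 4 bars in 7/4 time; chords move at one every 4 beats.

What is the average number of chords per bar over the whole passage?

2.1 chords per bar

A: 8 bars of 7 beats is 56 beats; at 4 beats each that's 14 chords.
B: 18 bars of 7 beats is 126 beats; at 3 beats each that's 42 chords.
C: 4 bars of 7 beats is 28 beats; at 4 beats each that's 7 chords.
Overall: 63 chords over 30 bars → 63/30 = 2.1 chords per bar.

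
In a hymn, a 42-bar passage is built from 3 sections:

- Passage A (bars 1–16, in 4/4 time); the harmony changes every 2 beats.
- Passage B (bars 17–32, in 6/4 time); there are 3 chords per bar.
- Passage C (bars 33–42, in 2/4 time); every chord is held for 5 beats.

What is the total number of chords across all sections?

A: 16 bars × 4 beats = 64 beats; 2 beats/chord → 32 chords.
B: 16 bars × 6 beats = 96 beats; 2 beats/chord → 48 chords.
C: 10 bars × 2 beats = 20 beats; 5 beats/chord → 4 chords.
Total: 32 + 48 + 4 = 84.

84 chords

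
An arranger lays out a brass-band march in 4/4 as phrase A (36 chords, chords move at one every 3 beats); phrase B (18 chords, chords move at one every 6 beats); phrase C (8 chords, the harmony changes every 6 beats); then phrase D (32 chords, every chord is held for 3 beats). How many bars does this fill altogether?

90 bars

A: 36 × 3 = 108 beats = 27 bars.
B: 18 × 6 = 108 beats = 27 bars.
C: 8 × 6 = 48 beats = 12 bars.
D: 32 × 3 = 96 beats = 24 bars.
Total: 27 + 27 + 12 + 24 = 90 bars.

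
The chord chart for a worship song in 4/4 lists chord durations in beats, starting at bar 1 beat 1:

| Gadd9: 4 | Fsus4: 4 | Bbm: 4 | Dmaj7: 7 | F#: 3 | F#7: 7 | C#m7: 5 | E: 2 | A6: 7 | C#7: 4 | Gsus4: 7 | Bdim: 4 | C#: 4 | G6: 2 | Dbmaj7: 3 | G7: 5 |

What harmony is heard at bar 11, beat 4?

Beat 4 of bar 11 is beat (11−1)×4 + 4 = 44 overall.
Running totals: Gadd9 ends at 4, Fsus4 ends at 8, Bbm ends at 12, Dmaj7 ends at 19, F# ends at 22, F#7 ends at 29, C#m7 ends at 34, E ends at 36, A6 ends at 43, C#7 ends at 47.
Beat 44 falls within C#7.

C#7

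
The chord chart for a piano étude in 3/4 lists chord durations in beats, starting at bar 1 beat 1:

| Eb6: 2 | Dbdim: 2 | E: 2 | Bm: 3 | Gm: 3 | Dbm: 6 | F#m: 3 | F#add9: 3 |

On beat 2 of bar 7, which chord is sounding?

F#m

Beat 2 of bar 7 is beat (7−1)×3 + 2 = 20 overall.
Running totals: Eb6 ends at 2, Dbdim ends at 4, E ends at 6, Bm ends at 9, Gm ends at 12, Dbm ends at 18, F#m ends at 21.
Beat 20 falls within F#m.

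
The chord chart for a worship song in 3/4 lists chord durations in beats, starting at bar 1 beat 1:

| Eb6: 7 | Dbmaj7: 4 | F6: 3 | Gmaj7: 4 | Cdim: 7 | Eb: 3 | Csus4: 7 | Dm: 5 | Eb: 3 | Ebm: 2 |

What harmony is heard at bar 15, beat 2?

Beat 2 of bar 15 is beat (15−1)×3 + 2 = 44 overall.
Running totals: Eb6 ends at 7, Dbmaj7 ends at 11, F6 ends at 14, Gmaj7 ends at 18, Cdim ends at 25, Eb ends at 28, Csus4 ends at 35, Dm ends at 40, Eb ends at 43, Ebm ends at 45.
Beat 44 falls within Ebm.

Ebm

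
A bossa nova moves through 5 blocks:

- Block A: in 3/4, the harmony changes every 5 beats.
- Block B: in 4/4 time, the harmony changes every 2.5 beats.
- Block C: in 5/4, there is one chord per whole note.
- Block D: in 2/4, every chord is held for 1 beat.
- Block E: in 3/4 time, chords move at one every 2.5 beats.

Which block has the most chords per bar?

Block D

A: 3/5 = 0.6 chords/bar.
B: 4/2.5 = 1.6 chords/bar.
C: 5/4 = 1.25 chords/bar.
D: 2/1 = 2 chords/bar.
E: 3/2.5 = 1.2 chords/bar.
Fastest is D at 2 chords/bar.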